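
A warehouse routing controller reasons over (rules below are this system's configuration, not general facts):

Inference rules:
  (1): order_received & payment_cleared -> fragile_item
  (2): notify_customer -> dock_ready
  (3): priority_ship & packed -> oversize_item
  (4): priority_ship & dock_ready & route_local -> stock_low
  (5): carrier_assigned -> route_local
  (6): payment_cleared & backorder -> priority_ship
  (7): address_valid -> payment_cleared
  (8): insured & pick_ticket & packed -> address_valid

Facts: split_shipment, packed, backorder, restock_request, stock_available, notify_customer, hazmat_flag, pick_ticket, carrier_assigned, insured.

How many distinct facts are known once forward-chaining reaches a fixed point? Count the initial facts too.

17

Round 1: (2) [notify_customer -> dock_ready]; (5) [carrier_assigned -> route_local]; (8) [insured & pick_ticket & packed -> address_valid]. Adds dock_ready, route_local, address_valid.
Round 2: (7) [address_valid -> payment_cleared]. Adds payment_cleared.
Round 3: (6) [payment_cleared & backorder -> priority_ship]. Adds priority_ship.
Round 4: (3) [priority_ship & packed -> oversize_item]; (4) [priority_ship & dock_ready & route_local -> stock_low]. Adds oversize_item, stock_low.
Closure: {address_valid, backorder, carrier_assigned, dock_ready, hazmat_flag, insured, notify_customer, oversize_item, packed, payment_cleared, pick_ticket, priority_ship, restock_request, route_local, split_shipment, stock_available, stock_low} — 17 facts.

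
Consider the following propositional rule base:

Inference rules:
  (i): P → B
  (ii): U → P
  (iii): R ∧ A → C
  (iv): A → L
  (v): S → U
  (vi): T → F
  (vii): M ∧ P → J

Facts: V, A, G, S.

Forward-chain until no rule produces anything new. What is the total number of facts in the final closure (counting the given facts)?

8

Round 1: (iv) [A → L]; (v) [S → U]. New: L, U.
Round 2: (ii) [U → P]. New: P.
Round 3: (i) [P → B]. New: B.
Closure: {A, B, G, L, P, S, U, V} — 8 facts.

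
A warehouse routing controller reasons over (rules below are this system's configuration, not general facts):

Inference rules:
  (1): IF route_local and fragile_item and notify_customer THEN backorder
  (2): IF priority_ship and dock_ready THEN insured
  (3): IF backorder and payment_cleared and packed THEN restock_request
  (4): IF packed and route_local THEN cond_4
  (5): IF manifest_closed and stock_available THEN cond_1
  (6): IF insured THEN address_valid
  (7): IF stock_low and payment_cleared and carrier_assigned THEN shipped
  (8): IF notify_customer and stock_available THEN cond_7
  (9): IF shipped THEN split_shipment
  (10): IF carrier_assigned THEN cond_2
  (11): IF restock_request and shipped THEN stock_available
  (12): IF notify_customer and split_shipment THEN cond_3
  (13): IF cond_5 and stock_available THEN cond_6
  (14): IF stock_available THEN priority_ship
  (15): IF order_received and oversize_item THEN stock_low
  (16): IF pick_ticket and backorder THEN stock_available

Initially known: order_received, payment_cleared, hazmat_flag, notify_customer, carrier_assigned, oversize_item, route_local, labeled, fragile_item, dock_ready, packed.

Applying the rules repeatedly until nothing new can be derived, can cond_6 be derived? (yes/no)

no

Round 1 — (1), (4), (10), (15), derive backorder, cond_4, cond_2, stock_low.
Round 2 — (3), (7), derive restock_request, shipped.
Round 3 — (9), (11), derive split_shipment, stock_available.
Round 4 — (8), (12), (14), derive cond_7, cond_3, priority_ship.
Round 5 — (2), derive insured.
Round 6 — (6), derive address_valid.
Fixed point reached. cond_6 is concluded only by (13); (13) needs cond_5 (never derived).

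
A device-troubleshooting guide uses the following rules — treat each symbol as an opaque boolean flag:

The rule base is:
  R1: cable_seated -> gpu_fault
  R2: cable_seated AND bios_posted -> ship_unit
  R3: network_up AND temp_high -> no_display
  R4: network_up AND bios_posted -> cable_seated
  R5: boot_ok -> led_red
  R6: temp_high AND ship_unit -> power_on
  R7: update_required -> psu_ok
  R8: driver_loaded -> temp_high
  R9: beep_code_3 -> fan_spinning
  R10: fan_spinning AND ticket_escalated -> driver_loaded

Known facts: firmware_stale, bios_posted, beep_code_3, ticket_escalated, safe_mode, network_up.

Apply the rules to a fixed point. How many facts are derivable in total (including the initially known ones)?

14

[1] R4 [network_up AND bios_posted -> cable_seated]; R9 [beep_code_3 -> fan_spinning]. ⇒ new: cable_seated, fan_spinning.
[2] R1 [cable_seated -> gpu_fault]; R2 [cable_seated AND bios_posted -> ship_unit]; R10 [fan_spinning AND ticket_escalated -> driver_loaded]. ⇒ new: gpu_fault, ship_unit, driver_loaded.
[3] R8 [driver_loaded -> temp_high]. ⇒ new: temp_high.
[4] R3 [network_up AND temp_high -> no_display]; R6 [temp_high AND ship_unit -> power_on]. ⇒ new: no_display, power_on.
Closure: {beep_code_3, bios_posted, cable_seated, driver_loaded, fan_spinning, firmware_stale, gpu_fault, network_up, no_display, power_on, safe_mode, ship_unit, temp_high, ticket_escalated} — 14 facts.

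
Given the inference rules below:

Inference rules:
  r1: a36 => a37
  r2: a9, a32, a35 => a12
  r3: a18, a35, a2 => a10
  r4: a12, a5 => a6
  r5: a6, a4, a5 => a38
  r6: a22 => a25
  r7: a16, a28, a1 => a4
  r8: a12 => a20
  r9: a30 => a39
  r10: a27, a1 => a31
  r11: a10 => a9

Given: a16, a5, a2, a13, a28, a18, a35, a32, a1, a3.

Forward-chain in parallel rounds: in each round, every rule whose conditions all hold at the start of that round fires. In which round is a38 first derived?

5

Round 1: r3 [a18, a35, a2 => a10]; r7 [a16, a28, a1 => a4]. Adds a10, a4.
Round 2: r11 [a10 => a9]. Adds a9.
Round 3: r2 [a9, a32, a35 => a12]. Adds a12.
Round 4: r4 [a12, a5 => a6]; r8 [a12 => a20]. Adds a6, a20.
Round 5: r5 [a6, a4, a5 => a38]. Adds a38.
a38 first appears in round 5.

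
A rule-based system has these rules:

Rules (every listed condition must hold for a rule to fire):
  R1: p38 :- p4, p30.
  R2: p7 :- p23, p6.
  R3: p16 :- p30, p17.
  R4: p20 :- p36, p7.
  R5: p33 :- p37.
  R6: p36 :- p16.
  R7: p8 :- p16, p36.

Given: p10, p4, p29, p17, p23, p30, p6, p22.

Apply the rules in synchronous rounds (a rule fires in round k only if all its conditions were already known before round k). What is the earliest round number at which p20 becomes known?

[1] R1 [p38 :- p4, p30.]; R2 [p7 :- p23, p6.]; R3 [p16 :- p30, p17.]. ⇒ new: p38, p7, p16.
[2] R6 [p36 :- p16.]. ⇒ new: p36.
[3] R4 [p20 :- p36, p7.]; R7 [p8 :- p16, p36.]. ⇒ new: p20, p8.
p20 first appears in round 3.

3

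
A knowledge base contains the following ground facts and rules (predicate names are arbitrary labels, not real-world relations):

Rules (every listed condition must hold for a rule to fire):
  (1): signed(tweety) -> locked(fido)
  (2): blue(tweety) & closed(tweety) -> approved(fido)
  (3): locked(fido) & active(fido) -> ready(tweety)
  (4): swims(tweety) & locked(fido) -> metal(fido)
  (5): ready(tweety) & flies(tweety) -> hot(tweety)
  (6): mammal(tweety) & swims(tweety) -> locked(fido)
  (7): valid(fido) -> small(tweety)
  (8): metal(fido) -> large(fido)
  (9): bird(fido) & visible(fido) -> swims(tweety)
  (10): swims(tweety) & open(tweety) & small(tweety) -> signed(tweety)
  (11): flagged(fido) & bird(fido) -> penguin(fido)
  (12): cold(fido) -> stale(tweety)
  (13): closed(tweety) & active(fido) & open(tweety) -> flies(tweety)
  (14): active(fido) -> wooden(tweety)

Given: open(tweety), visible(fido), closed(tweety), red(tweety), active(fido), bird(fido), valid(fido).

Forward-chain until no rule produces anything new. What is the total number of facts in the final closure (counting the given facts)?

17

Round 1: (7) [valid(fido) -> small(tweety)]; (9) [bird(fido) & visible(fido) -> swims(tweety)]; (13) [closed(tweety) & active(fido) & open(tweety) -> flies(tweety)]; (14) [active(fido) -> wooden(tweety)]. Adds small(tweety), swims(tweety), flies(tweety), wooden(tweety).
Round 2: (10) [swims(tweety) & open(tweety) & small(tweety) -> signed(tweety)]. Adds signed(tweety).
Round 3: (1) [signed(tweety) -> locked(fido)]. Adds locked(fido).
Round 4: (3) [locked(fido) & active(fido) -> ready(tweety)]; (4) [swims(tweety) & locked(fido) -> metal(fido)]. Adds ready(tweety), metal(fido).
Round 5: (5) [ready(tweety) & flies(tweety) -> hot(tweety)]; (8) [metal(fido) -> large(fido)]. Adds hot(tweety), large(fido).
Closure: {active(fido), bird(fido), closed(tweety), flies(tweety), hot(tweety), large(fido), locked(fido), metal(fido), open(tweety), ready(tweety), red(tweety), signed(tweety), small(tweety), swims(tweety), valid(fido), visible(fido), wooden(tweety)} — 17 facts.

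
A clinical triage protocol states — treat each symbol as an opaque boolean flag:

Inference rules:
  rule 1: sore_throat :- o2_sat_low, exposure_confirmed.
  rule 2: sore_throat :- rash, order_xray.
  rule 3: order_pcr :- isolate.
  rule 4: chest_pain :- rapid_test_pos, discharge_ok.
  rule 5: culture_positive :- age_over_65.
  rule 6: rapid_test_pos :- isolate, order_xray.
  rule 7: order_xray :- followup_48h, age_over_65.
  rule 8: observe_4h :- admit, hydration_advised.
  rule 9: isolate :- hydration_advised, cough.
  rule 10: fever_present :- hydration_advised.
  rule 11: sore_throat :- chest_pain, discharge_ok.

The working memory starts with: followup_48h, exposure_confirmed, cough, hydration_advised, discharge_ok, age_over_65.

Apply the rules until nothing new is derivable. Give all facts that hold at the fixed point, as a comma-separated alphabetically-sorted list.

Round 1: rule 5 [culture_positive :- age_over_65.]; rule 7 [order_xray :- followup_48h, age_over_65.]; rule 9 [isolate :- hydration_advised, cough.]; rule 10 [fever_present :- hydration_advised.]. New: culture_positive, order_xray, isolate, fever_present.
Round 2: rule 3 [order_pcr :- isolate.]; rule 6 [rapid_test_pos :- isolate, order_xray.]. New: order_pcr, rapid_test_pos.
Round 3: rule 4 [chest_pain :- rapid_test_pos, discharge_ok.]. New: chest_pain.
Round 4: rule 11 [sore_throat :- chest_pain, discharge_ok.]. New: sore_throat.

age_over_65, chest_pain, cough, culture_positive, discharge_ok, exposure_confirmed, fever_present, followup_48h, hydration_advised, isolate, order_pcr, order_xray, rapid_test_pos, sore_throat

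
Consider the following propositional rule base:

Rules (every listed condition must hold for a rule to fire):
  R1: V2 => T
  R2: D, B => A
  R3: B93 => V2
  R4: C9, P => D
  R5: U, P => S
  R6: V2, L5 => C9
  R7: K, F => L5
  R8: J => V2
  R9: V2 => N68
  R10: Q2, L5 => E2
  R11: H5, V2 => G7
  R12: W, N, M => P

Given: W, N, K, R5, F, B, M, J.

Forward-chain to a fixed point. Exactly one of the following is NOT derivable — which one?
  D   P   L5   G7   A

G7

Round 1 — R7, R8, R12, derive L5, V2, P.
Round 2 — R1, R6, R9, derive T, C9, N68.
Round 3 — R4, derive D.
Round 4 — R2, derive A.
Derived: D (round 3), A (round 4), L5 (round 1), P (round 1). G7 never appears in any round.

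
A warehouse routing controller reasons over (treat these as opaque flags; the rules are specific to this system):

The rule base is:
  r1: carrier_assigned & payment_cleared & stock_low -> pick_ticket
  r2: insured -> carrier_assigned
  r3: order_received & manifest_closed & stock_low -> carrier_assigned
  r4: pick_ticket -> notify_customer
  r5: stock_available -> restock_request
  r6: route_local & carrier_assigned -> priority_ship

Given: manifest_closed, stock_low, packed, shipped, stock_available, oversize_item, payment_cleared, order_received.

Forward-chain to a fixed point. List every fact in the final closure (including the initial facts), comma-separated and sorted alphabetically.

[1] r3 [order_received & manifest_closed & stock_low -> carrier_assigned]; r5 [stock_available -> restock_request]. ⇒ new: carrier_assigned, restock_request.
[2] r1 [carrier_assigned & payment_cleared & stock_low -> pick_ticket]. ⇒ new: pick_ticket.
[3] r4 [pick_ticket -> notify_customer]. ⇒ new: notify_customer.

carrier_assigned, manifest_closed, notify_customer, order_received, oversize_item, packed, payment_cleared, pick_ticket, restock_request, shipped, stock_available, stock_low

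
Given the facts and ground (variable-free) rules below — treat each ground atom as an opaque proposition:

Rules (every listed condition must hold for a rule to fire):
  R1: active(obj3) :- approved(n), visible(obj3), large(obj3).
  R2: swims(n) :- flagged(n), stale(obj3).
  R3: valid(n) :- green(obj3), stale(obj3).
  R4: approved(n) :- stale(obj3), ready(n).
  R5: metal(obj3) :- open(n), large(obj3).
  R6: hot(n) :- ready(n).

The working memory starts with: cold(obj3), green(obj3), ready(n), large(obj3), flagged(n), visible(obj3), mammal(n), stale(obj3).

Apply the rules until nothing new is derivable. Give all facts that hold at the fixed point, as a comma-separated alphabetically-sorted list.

active(obj3), approved(n), cold(obj3), flagged(n), green(obj3), hot(n), large(obj3), mammal(n), ready(n), stale(obj3), swims(n), valid(n), visible(obj3)

[1] R2 [swims(n) :- flagged(n), stale(obj3).]; R3 [valid(n) :- green(obj3), stale(obj3).]; R4 [approved(n) :- stale(obj3), ready(n).]; R6 [hot(n) :- ready(n).]. ⇒ new: swims(n), valid(n), approved(n), hot(n).
[2] R1 [active(obj3) :- approved(n), visible(obj3), large(obj3).]. ⇒ new: active(obj3).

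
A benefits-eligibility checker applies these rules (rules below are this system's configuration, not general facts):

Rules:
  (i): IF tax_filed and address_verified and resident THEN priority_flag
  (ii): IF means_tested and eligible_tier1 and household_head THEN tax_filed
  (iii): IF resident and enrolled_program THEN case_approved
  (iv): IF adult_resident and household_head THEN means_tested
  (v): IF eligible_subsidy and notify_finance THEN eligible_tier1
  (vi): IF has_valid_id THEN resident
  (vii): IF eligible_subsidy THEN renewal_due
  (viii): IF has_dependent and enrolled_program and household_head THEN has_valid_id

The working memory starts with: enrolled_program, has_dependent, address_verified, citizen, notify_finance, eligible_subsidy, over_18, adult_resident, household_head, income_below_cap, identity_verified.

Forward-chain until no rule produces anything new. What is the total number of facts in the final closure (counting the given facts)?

19

Round 1 fires (iv), (v), (vii), (viii), giving means_tested, eligible_tier1, renewal_due, has_valid_id.
Round 2 fires (ii), (vi), giving tax_filed, resident.
Round 3 fires (i), (iii), giving priority_flag, case_approved.
Closure: {address_verified, adult_resident, case_approved, citizen, eligible_subsidy, eligible_tier1, enrolled_program, has_dependent, has_valid_id, household_head, identity_verified, income_below_cap, means_tested, notify_finance, over_18, priority_flag, renewal_due, resident, tax_filed} — 19 facts.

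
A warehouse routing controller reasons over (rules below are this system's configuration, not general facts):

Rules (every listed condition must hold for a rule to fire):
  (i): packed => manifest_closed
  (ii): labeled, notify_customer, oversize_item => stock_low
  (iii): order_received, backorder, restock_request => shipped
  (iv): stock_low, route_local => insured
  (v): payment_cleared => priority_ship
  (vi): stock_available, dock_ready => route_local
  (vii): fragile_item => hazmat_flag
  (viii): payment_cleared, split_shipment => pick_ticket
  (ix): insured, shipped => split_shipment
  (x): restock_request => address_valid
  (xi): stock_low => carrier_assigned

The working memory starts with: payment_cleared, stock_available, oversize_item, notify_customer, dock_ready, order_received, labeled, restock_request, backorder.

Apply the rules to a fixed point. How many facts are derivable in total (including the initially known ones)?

Round 1 — (ii), (iii), (v), (vi), (x), derive stock_low, shipped, priority_ship, route_local, address_valid.
Round 2 — (iv), (xi), derive insured, carrier_assigned.
Round 3 — (ix), derive split_shipment.
Round 4 — (viii), derive pick_ticket.
Closure: {address_valid, backorder, carrier_assigned, dock_ready, insured, labeled, notify_customer, order_received, oversize_item, payment_cleared, pick_ticket, priority_ship, restock_request, route_local, shipped, split_shipment, stock_available, stock_low} — 18 facts.

18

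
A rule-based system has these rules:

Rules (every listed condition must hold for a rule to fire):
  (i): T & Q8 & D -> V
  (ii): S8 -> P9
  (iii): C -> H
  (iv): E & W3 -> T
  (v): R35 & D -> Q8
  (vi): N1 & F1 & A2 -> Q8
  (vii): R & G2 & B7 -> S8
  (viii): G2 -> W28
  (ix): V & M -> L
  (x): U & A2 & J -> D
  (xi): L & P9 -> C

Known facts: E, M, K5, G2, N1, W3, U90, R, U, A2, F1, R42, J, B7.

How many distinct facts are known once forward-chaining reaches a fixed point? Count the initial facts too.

24

Round 1: (iv) [E & W3 -> T]; (vi) [N1 & F1 & A2 -> Q8]; (vii) [R & G2 & B7 -> S8]; (viii) [G2 -> W28]; (x) [U & A2 & J -> D]. New: T, Q8, S8, W28, D.
Round 2: (i) [T & Q8 & D -> V]; (ii) [S8 -> P9]. New: V, P9.
Round 3: (ix) [V & M -> L]. New: L.
Round 4: (xi) [L & P9 -> C]. New: C.
Round 5: (iii) [C -> H]. New: H.
Closure: {A2, B7, C, D, E, F1, G2, H, J, K5, L, M, N1, P9, Q8, R, R42, S8, T, U, U90, V, W28, W3} — 24 facts.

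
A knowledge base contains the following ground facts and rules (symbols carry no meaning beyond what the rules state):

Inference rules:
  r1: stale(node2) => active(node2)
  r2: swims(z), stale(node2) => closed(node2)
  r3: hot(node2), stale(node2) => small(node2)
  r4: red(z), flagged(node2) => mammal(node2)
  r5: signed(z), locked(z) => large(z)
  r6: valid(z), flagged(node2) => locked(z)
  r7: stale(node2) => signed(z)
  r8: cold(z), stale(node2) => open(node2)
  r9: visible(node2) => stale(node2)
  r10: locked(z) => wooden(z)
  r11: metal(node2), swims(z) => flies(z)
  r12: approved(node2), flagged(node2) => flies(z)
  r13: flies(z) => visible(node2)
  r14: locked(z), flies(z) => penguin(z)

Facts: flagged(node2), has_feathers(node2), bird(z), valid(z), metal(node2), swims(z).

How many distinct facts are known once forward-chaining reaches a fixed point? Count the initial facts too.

16

Round 1 — r6, r11, derive locked(z), flies(z).
Round 2 — r10, r13, r14, derive wooden(z), visible(node2), penguin(z).
Round 3 — r9, derive stale(node2).
Round 4 — r1, r2, r7, derive active(node2), closed(node2), signed(z).
Round 5 — r5, derive large(z).
Closure: {active(node2), bird(z), closed(node2), flagged(node2), flies(z), has_feathers(node2), large(z), locked(z), metal(node2), penguin(z), signed(z), stale(node2), swims(z), valid(z), visible(node2), wooden(z)} — 16 facts.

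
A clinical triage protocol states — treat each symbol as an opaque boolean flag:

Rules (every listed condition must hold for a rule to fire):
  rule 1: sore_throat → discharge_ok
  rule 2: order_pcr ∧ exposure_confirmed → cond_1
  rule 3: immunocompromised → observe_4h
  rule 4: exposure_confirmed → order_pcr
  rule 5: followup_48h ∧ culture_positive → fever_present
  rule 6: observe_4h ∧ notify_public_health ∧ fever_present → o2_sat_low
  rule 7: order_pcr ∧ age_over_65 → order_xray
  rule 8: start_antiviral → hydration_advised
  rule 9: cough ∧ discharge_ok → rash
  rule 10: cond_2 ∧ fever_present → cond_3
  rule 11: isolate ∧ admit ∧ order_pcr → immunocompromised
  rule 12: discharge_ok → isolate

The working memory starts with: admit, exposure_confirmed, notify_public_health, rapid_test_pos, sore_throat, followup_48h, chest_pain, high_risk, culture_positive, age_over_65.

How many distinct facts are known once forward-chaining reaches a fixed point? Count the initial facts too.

19

Round 1: rule 1 [sore_throat → discharge_ok]; rule 4 [exposure_confirmed → order_pcr]; rule 5 [followup_48h ∧ culture_positive → fever_present]. Adds discharge_ok, order_pcr, fever_present.
Round 2: rule 2 [order_pcr ∧ exposure_confirmed → cond_1]; rule 7 [order_pcr ∧ age_over_65 → order_xray]; rule 12 [discharge_ok → isolate]. Adds cond_1, order_xray, isolate.
Round 3: rule 11 [isolate ∧ admit ∧ order_pcr → immunocompromised]. Adds immunocompromised.
Round 4: rule 3 [immunocompromised → observe_4h]. Adds observe_4h.
Round 5: rule 6 [observe_4h ∧ notify_public_health ∧ fever_present → o2_sat_low]. Adds o2_sat_low.
Closure: {admit, age_over_65, chest_pain, cond_1, culture_positive, discharge_ok, exposure_confirmed, fever_present, followup_48h, high_risk, immunocompromised, isolate, notify_public_health, o2_sat_low, observe_4h, order_pcr, order_xray, rapid_test_pos, sore_throat} — 19 facts.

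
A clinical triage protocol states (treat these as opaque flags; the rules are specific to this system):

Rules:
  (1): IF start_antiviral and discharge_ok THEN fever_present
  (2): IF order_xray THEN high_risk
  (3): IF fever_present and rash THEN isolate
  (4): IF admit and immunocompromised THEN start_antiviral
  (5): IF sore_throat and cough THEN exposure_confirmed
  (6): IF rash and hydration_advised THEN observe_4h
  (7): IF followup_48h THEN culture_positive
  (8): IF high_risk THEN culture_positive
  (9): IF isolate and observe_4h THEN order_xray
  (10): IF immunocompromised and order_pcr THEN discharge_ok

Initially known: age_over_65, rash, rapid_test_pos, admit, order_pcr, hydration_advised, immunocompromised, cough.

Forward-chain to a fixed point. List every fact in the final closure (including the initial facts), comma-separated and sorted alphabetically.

admit, age_over_65, cough, culture_positive, discharge_ok, fever_present, high_risk, hydration_advised, immunocompromised, isolate, observe_4h, order_pcr, order_xray, rapid_test_pos, rash, start_antiviral

Round 1: (4) [IF admit and immunocompromised THEN start_antiviral]; (6) [IF rash and hydration_advised THEN observe_4h]; (10) [IF immunocompromised and order_pcr THEN discharge_ok]. New: start_antiviral, observe_4h, discharge_ok.
Round 2: (1) [IF start_antiviral and discharge_ok THEN fever_present]. New: fever_present.
Round 3: (3) [IF fever_present and rash THEN isolate]. New: isolate.
Round 4: (9) [IF isolate and observe_4h THEN order_xray]. New: order_xray.
Round 5: (2) [IF order_xray THEN high_risk]. New: high_risk.
Round 6: (8) [IF high_risk THEN culture_positive]. New: culture_positive.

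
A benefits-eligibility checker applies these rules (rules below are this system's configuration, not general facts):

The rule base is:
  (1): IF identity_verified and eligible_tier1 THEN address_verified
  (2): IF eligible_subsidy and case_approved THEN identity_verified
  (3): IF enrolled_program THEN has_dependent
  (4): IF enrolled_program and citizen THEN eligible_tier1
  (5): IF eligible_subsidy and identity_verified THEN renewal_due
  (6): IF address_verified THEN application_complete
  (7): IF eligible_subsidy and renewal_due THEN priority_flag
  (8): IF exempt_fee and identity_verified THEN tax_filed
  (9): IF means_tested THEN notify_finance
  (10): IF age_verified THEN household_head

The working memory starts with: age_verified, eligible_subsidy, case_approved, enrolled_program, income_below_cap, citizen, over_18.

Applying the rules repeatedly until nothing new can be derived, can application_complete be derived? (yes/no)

yes

[1] (2) [IF eligible_subsidy and case_approved THEN identity_verified]; (3) [IF enrolled_program THEN has_dependent]; (4) [IF enrolled_program and citizen THEN eligible_tier1]; (10) [IF age_verified THEN household_head]. ⇒ new: identity_verified, has_dependent, eligible_tier1, household_head.
[2] (1) [IF identity_verified and eligible_tier1 THEN address_verified]; (5) [IF eligible_subsidy and identity_verified THEN renewal_due]. ⇒ new: address_verified, renewal_due.
[3] (6) [IF address_verified THEN application_complete]; (7) [IF eligible_subsidy and renewal_due THEN priority_flag]. ⇒ new: application_complete, priority_flag.
application_complete appears in round 3, so it is derivable.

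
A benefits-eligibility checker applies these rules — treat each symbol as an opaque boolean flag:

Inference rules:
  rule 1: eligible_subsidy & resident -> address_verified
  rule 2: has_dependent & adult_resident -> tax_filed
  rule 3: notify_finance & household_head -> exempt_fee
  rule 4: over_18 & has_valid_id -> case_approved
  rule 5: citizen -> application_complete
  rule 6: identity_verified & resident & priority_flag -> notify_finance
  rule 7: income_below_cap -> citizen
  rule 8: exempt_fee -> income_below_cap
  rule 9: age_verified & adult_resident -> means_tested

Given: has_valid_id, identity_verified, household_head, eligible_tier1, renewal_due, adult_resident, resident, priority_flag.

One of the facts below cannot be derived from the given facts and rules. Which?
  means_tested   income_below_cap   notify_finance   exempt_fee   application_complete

means_tested

Round 1: rule 6 [identity_verified & resident & priority_flag -> notify_finance]. Adds notify_finance.
Round 2: rule 3 [notify_finance & household_head -> exempt_fee]. Adds exempt_fee.
Round 3: rule 8 [exempt_fee -> income_below_cap]. Adds income_below_cap.
Round 4: rule 7 [income_below_cap -> citizen]. Adds citizen.
Round 5: rule 5 [citizen -> application_complete]. Adds application_complete.
Derived: application_complete (round 5), exempt_fee (round 2), notify_finance (round 1), income_below_cap (round 3). means_tested never appears in any round.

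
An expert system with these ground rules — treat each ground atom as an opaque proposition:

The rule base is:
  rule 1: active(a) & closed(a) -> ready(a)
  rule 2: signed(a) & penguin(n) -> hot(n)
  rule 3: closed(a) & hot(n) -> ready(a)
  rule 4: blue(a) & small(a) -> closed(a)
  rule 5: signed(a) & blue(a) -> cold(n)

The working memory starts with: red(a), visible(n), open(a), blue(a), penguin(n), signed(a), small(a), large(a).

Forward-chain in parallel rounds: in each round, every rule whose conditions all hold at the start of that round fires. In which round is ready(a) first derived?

2

Round 1: rule 2 [signed(a) & penguin(n) -> hot(n)]; rule 4 [blue(a) & small(a) -> closed(a)]; rule 5 [signed(a) & blue(a) -> cold(n)]. Adds hot(n), closed(a), cold(n).
Round 2: rule 3 [closed(a) & hot(n) -> ready(a)]. Adds ready(a).
ready(a) first appears in round 2.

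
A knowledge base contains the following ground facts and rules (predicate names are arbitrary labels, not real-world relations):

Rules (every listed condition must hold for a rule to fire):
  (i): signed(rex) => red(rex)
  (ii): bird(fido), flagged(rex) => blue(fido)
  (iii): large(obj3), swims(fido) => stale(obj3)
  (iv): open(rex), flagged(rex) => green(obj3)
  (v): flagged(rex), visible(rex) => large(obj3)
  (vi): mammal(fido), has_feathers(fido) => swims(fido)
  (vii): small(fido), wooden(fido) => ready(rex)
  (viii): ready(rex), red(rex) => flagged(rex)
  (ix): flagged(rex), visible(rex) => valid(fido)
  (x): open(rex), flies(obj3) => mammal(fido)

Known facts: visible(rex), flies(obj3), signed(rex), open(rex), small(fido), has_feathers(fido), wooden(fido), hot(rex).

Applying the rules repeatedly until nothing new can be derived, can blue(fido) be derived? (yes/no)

no

[1] (i) [signed(rex) => red(rex)]; (vii) [small(fido), wooden(fido) => ready(rex)]; (x) [open(rex), flies(obj3) => mammal(fido)]. ⇒ new: red(rex), ready(rex), mammal(fido).
[2] (vi) [mammal(fido), has_feathers(fido) => swims(fido)]; (viii) [ready(rex), red(rex) => flagged(rex)]. ⇒ new: swims(fido), flagged(rex).
[3] (iv) [open(rex), flagged(rex) => green(obj3)]; (v) [flagged(rex), visible(rex) => large(obj3)]; (ix) [flagged(rex), visible(rex) => valid(fido)]. ⇒ new: green(obj3), large(obj3), valid(fido).
[4] (iii) [large(obj3), swims(fido) => stale(obj3)]. ⇒ new: stale(obj3).
Fixed point reached. blue(fido) is concluded only by (ii); (ii) needs bird(fido) (never derived).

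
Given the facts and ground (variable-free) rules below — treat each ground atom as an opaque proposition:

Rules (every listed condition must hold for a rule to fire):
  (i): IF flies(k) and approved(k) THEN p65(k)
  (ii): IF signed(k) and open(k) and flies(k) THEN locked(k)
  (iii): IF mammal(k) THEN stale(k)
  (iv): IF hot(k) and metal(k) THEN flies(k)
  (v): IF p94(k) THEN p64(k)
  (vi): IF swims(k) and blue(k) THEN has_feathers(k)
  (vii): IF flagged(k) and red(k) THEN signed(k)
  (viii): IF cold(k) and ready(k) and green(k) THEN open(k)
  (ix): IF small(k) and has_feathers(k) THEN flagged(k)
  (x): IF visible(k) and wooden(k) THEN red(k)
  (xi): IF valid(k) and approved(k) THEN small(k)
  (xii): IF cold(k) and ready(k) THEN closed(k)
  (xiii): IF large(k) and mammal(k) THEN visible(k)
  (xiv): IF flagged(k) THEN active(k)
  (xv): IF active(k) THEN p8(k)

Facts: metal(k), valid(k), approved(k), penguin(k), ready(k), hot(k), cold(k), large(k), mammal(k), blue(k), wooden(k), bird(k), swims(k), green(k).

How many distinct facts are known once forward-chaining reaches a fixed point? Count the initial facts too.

Round 1 fires (iii), (iv), (vi), (viii), (xi), (xii), (xiii), giving stale(k), flies(k), has_feathers(k), open(k), small(k), closed(k), visible(k).
Round 2 fires (i), (ix), (x), giving p65(k), flagged(k), red(k).
Round 3 fires (vii), (xiv), giving signed(k), active(k).
Round 4 fires (ii), (xv), giving locked(k), p8(k).
Closure: {active(k), approved(k), bird(k), blue(k), closed(k), cold(k), flagged(k), flies(k), green(k), has_feathers(k), hot(k), large(k), locked(k), mammal(k), metal(k), open(k), p65(k), p8(k), penguin(k), ready(k), red(k), signed(k), small(k), stale(k), swims(k), valid(k), visible(k), wooden(k)} — 28 facts.

28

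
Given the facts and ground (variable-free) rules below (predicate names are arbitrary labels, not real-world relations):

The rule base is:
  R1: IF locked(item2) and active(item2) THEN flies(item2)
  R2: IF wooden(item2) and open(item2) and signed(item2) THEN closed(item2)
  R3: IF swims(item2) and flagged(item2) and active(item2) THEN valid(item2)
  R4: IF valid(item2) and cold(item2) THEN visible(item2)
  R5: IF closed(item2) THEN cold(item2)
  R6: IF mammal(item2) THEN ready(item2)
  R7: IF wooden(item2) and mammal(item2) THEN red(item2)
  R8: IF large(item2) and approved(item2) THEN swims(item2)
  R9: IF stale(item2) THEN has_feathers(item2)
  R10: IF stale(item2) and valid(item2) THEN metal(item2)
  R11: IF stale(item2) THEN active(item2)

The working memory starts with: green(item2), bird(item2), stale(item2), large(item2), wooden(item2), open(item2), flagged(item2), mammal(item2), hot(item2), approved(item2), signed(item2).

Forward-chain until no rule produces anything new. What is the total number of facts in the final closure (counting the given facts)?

21

Round 1: R2 [IF wooden(item2) and open(item2) and signed(item2) THEN closed(item2)]; R6 [IF mammal(item2) THEN ready(item2)]; R7 [IF wooden(item2) and mammal(item2) THEN red(item2)]; R8 [IF large(item2) and approved(item2) THEN swims(item2)]; R9 [IF stale(item2) THEN has_feathers(item2)]; R11 [IF stale(item2) THEN active(item2)]. Adds closed(item2), ready(item2), red(item2), swims(item2), has_feathers(item2), active(item2).
Round 2: R3 [IF swims(item2) and flagged(item2) and active(item2) THEN valid(item2)]; R5 [IF closed(item2) THEN cold(item2)]. Adds valid(item2), cold(item2).
Round 3: R4 [IF valid(item2) and cold(item2) THEN visible(item2)]; R10 [IF stale(item2) and valid(item2) THEN metal(item2)]. Adds visible(item2), metal(item2).
Closure: {active(item2), approved(item2), bird(item2), closed(item2), cold(item2), flagged(item2), green(item2), has_feathers(item2), hot(item2), large(item2), mammal(item2), metal(item2), open(item2), ready(item2), red(item2), signed(item2), stale(item2), swims(item2), valid(item2), visible(item2), wooden(item2)} — 21 facts.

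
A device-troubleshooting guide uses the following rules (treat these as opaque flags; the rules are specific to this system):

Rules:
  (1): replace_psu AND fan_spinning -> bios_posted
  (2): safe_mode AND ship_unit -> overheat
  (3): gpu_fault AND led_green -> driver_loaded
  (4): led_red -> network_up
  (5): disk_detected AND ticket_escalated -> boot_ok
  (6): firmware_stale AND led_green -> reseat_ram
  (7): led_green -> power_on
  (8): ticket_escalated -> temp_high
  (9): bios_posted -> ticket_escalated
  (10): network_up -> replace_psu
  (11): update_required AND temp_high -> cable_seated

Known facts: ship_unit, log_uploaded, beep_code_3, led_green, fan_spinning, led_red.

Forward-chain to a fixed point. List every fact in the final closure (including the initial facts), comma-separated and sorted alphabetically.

beep_code_3, bios_posted, fan_spinning, led_green, led_red, log_uploaded, network_up, power_on, replace_psu, ship_unit, temp_high, ticket_escalated

Round 1: (4) [led_red -> network_up]; (7) [led_green -> power_on]. Adds network_up, power_on.
Round 2: (10) [network_up -> replace_psu]. Adds replace_psu.
Round 3: (1) [replace_psu AND fan_spinning -> bios_posted]. Adds bios_posted.
Round 4: (9) [bios_posted -> ticket_escalated]. Adds ticket_escalated.
Round 5: (8) [ticket_escalated -> temp_high]. Adds temp_high.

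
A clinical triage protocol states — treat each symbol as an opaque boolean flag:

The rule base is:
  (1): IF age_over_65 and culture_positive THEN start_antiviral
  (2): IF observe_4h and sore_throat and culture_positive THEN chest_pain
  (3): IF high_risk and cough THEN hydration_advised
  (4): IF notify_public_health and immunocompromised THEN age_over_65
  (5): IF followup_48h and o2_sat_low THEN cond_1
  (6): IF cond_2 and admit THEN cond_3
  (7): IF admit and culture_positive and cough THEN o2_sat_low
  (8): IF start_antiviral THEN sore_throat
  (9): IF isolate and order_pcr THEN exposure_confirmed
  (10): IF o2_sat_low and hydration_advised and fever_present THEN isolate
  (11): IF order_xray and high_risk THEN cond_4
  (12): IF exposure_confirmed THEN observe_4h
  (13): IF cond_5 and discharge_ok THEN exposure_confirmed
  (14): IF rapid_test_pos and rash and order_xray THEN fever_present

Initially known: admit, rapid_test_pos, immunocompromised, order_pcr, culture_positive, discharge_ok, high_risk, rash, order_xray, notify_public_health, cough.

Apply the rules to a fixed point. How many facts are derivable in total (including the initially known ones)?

22

Round 1: (3) [IF high_risk and cough THEN hydration_advised]; (4) [IF notify_public_health and immunocompromised THEN age_over_65]; (7) [IF admit and culture_positive and cough THEN o2_sat_low]; (11) [IF order_xray and high_risk THEN cond_4]; (14) [IF rapid_test_pos and rash and order_xray THEN fever_present]. Adds hydration_advised, age_over_65, o2_sat_low, cond_4, fever_present.
Round 2: (1) [IF age_over_65 and culture_positive THEN start_antiviral]; (10) [IF o2_sat_low and hydration_advised and fever_present THEN isolate]. Adds start_antiviral, isolate.
Round 3: (8) [IF start_antiviral THEN sore_throat]; (9) [IF isolate and order_pcr THEN exposure_confirmed]. Adds sore_throat, exposure_confirmed.
Round 4: (12) [IF exposure_confirmed THEN observe_4h]. Adds observe_4h.
Round 5: (2) [IF observe_4h and sore_throat and culture_positive THEN chest_pain]. Adds chest_pain.
Closure: {admit, age_over_65, chest_pain, cond_4, cough, culture_positive, discharge_ok, exposure_confirmed, fever_present, high_risk, hydration_advised, immunocompromised, isolate, notify_public_health, o2_sat_low, observe_4h, order_pcr, order_xray, rapid_test_pos, rash, sore_throat, start_antiviral} — 22 facts.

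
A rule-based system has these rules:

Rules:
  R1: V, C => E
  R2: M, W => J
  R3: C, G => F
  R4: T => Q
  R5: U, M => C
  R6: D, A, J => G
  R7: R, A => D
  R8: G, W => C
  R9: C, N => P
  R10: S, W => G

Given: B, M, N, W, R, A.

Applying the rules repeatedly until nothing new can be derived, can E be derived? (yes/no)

Round 1: R2 [M, W => J]; R7 [R, A => D]. Adds J, D.
Round 2: R6 [D, A, J => G]. Adds G.
Round 3: R8 [G, W => C]. Adds C.
Round 4: R3 [C, G => F]; R9 [C, N => P]. Adds F, P.
Fixed point reached. E is concluded only by R1; R1 needs V (never derived).

no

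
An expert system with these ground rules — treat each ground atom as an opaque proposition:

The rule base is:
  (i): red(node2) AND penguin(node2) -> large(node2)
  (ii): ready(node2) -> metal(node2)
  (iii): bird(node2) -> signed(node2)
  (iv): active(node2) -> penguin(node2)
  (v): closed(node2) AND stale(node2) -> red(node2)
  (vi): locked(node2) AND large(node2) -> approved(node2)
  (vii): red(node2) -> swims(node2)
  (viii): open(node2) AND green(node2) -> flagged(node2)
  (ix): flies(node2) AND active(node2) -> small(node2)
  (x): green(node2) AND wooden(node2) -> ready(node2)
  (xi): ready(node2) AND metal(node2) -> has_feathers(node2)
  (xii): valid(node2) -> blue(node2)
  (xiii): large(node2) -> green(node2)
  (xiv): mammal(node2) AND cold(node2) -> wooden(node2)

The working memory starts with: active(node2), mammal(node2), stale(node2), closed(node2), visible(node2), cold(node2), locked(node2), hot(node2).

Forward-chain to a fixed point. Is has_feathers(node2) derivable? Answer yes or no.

Round 1 — (iv), (v), (xiv), derive penguin(node2), red(node2), wooden(node2).
Round 2 — (i), (vii), derive large(node2), swims(node2).
Round 3 — (vi), (xiii), derive approved(node2), green(node2).
Round 4 — (x), derive ready(node2).
Round 5 — (ii), derive metal(node2).
Round 6 — (xi), derive has_feathers(node2).
has_feathers(node2) appears in round 6, so it is derivable.

yes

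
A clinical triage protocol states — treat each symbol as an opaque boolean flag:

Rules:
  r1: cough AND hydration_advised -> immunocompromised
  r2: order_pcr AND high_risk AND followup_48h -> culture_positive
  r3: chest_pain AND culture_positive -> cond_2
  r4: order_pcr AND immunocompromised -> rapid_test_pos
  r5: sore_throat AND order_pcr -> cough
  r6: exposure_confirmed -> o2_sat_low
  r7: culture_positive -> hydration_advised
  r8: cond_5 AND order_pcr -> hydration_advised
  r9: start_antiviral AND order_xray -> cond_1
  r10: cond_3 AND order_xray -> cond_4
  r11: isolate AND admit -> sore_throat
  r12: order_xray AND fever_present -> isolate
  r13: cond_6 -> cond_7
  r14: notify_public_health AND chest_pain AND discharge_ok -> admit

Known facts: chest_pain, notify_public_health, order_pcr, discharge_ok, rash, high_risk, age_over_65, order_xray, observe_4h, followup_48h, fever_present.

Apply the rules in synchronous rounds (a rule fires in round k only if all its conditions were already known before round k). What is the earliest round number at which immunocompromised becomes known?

4

Round 1 — r2, r12, r14, derive culture_positive, isolate, admit.
Round 2 — r3, r7, r11, derive cond_2, hydration_advised, sore_throat.
Round 3 — r5, derive cough.
Round 4 — r1, derive immunocompromised.
immunocompromised first appears in round 4.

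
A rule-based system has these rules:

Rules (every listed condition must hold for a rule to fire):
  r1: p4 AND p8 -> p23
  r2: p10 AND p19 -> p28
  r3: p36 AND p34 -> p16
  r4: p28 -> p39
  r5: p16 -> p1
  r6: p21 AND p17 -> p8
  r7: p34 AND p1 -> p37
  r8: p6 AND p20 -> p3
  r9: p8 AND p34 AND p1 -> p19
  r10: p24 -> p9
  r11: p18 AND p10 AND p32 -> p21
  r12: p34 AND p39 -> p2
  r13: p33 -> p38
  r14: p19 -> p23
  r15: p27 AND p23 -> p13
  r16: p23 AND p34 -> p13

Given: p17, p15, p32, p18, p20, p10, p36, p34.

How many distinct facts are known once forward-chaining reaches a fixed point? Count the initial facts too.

19

[1] r3 [p36 AND p34 -> p16]; r11 [p18 AND p10 AND p32 -> p21]. ⇒ new: p16, p21.
[2] r5 [p16 -> p1]; r6 [p21 AND p17 -> p8]. ⇒ new: p1, p8.
[3] r7 [p34 AND p1 -> p37]; r9 [p8 AND p34 AND p1 -> p19]. ⇒ new: p37, p19.
[4] r2 [p10 AND p19 -> p28]; r14 [p19 -> p23]. ⇒ new: p28, p23.
[5] r4 [p28 -> p39]; r16 [p23 AND p34 -> p13]. ⇒ new: p39, p13.
[6] r12 [p34 AND p39 -> p2]. ⇒ new: p2.
Closure: {p1, p10, p13, p15, p16, p17, p18, p19, p2, p20, p21, p23, p28, p32, p34, p36, p37, p39, p8} — 19 facts.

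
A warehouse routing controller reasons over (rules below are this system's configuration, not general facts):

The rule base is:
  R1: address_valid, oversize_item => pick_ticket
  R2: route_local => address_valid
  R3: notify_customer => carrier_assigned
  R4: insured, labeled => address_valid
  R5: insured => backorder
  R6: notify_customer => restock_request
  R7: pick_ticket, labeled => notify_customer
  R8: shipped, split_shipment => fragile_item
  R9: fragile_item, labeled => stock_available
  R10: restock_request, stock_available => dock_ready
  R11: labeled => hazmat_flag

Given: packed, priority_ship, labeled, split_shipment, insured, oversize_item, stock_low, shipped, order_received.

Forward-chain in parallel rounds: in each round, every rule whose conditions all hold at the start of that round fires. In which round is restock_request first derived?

4

Round 1 — R4, R5, R8, R11, derive address_valid, backorder, fragile_item, hazmat_flag.
Round 2 — R1, R9, derive pick_ticket, stock_available.
Round 3 — R7, derive notify_customer.
Round 4 — R3, R6, derive carrier_assigned, restock_request.
restock_request first appears in round 4.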